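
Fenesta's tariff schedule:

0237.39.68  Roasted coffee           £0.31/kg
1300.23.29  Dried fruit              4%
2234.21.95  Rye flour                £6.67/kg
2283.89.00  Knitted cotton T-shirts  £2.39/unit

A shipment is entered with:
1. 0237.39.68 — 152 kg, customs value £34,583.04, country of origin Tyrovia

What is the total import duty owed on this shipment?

Line 1 (0237.39.68, Tyrovia, 152 kg, £34,583.04):
Base rate for 0237.39.68 is £0.31/kg.
Duty = 152 × £0.31 = £47.12.

£47.12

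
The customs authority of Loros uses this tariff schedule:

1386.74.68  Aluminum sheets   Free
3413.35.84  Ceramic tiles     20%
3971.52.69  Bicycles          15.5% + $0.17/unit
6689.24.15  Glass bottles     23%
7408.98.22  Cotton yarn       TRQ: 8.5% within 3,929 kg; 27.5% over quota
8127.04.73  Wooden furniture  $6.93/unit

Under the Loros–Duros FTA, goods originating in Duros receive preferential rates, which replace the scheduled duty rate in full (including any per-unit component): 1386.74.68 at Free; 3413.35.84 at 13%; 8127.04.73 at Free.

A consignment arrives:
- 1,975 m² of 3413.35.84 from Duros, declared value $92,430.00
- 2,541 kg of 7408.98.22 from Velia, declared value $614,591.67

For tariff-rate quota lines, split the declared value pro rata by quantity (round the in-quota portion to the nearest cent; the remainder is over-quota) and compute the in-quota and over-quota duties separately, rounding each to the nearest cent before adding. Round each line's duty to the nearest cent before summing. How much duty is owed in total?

Line 1 (3413.35.84, Duros, 1,975 m², $92,430.00):
Base rate for 3413.35.84 is 20%.
Origin Duros qualifies under the Loros–Duros agreement and 3413.35.84 is covered: preferential rate 13% applies instead.
Duty = $92,430.00 × 13% = $12,015.90.
Line 2 (7408.98.22, Velia, 2,541 kg, $614,591.67):
Code 7408.98.22 is under a tariff-rate quota (threshold 3,929 kg). Quantity 2,541 kg is within the quota, so the in-quota rate 8.5% applies to the full value.
Duty = $614,591.67 × 8.5% = $52,240.29.
Total = $12,015.90 + $52,240.29 = $64,256.19.

$64,256.19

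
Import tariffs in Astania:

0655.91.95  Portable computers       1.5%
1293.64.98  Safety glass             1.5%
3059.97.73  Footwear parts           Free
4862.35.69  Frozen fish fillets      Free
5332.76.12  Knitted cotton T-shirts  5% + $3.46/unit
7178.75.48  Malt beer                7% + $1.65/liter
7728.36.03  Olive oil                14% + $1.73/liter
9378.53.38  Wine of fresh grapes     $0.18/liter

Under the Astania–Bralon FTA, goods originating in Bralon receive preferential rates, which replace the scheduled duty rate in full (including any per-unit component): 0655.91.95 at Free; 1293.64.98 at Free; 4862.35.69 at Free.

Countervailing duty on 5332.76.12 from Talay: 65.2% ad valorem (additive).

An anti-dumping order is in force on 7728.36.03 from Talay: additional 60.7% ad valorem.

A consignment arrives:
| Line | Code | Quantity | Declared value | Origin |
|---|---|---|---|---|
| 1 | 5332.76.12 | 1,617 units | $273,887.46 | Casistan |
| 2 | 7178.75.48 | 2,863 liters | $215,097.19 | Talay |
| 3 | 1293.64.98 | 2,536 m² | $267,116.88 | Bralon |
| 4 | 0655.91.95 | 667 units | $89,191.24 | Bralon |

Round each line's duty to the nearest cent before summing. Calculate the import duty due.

$39,069.94

Line 1 (5332.76.12, Casistan, 1,617 units, $273,887.46):
Base rate for 5332.76.12 is 5% + $3.46/unit.
The additional-duty order on 5332.76.12 targets Talay, not Casistan; it does not apply.
Duty = $273,887.46 × 5% + 1,617 × $3.46 = $19,289.19.
Line 2 (7178.75.48, Talay, 2,863 liters, $215,097.19):
Base rate for 7178.75.48 is 7% + $1.65/liter.
Duty = $215,097.19 × 7% + 2,863 × $1.65 = $19,780.75.
Line 3 (1293.64.98, Bralon, 2,536 m², $267,116.88):
Base rate for 1293.64.98 is 1.5%.
Origin Bralon qualifies under the Astania–Bralon agreement and 1293.64.98 is covered: preferential rate Free applies instead.
Duty = $267,116.88 × 0% = $0.00.
Line 4 (0655.91.95, Bralon, 667 units, $89,191.24):
Base rate for 0655.91.95 is 1.5%.
Origin Bralon qualifies under the Astania–Bralon agreement and 0655.91.95 is covered: preferential rate Free applies instead.
Duty = $89,191.24 × 0% = $0.00.
Total = $19,289.19 + $19,780.75 + $0.00 + $0.00 = $39,069.94.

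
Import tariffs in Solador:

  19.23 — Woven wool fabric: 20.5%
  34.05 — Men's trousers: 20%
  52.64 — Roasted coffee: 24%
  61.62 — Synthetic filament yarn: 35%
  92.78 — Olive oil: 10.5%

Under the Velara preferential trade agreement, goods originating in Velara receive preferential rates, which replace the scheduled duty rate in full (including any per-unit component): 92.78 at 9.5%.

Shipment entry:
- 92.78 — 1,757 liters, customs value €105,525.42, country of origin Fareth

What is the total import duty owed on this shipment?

€11,080.17

Line 1 (92.78, Fareth, 1,757 liters, €105,525.42):
Base rate for 92.78 is 10.5%.
92.78 has an FTA preferential rate, but origin Fareth is not Velara; base rate stands.
Duty = €105,525.42 × 10.5% = €11,080.17.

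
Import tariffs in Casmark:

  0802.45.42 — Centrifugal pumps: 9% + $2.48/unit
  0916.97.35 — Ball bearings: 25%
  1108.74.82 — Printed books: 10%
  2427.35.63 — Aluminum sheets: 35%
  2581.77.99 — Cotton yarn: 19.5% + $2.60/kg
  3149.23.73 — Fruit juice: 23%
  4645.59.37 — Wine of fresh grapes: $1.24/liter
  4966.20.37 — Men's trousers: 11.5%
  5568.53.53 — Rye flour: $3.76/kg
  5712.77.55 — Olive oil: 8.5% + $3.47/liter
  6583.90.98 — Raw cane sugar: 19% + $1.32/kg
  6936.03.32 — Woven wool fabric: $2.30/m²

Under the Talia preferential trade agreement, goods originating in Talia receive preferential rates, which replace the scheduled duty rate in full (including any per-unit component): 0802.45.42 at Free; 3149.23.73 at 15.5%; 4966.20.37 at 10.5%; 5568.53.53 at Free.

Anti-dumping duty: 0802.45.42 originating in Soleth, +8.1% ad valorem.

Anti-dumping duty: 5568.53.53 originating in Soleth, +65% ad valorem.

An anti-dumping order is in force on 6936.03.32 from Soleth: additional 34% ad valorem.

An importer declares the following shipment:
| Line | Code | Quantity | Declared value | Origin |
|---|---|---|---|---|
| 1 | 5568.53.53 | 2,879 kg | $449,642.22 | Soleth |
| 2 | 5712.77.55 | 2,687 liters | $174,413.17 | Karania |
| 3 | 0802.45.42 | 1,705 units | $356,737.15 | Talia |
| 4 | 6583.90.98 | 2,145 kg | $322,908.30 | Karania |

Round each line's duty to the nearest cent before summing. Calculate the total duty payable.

$391,425.47

Line 1 (5568.53.53, Soleth, 2,879 kg, $449,642.22):
Base rate for 5568.53.53 is $3.76/kg.
5568.53.53 has an FTA preferential rate, but origin Soleth is not Talia; base rate stands.
Additional duty on 5568.53.53 from Soleth: +65% ad valorem. Applied ad valorem rate = 65%.
Duty = $449,642.22 × 65% + 2,879 × $3.76 = $303,092.48.
Line 2 (5712.77.55, Karania, 2,687 liters, $174,413.17):
Base rate for 5712.77.55 is 8.5% + $3.47/liter.
Duty = $174,413.17 × 8.5% + 2,687 × $3.47 = $24,149.01.
Line 3 (0802.45.42, Talia, 1,705 units, $356,737.15):
Base rate for 0802.45.42 is 9% + $2.48/unit.
Origin Talia qualifies under the Casmark–Talia agreement and 0802.45.42 is covered: preferential rate Free applies instead.
The additional-duty order on 0802.45.42 targets Soleth, not Talia; it does not apply.
Duty = $356,737.15 × 0% = $0.00.
Line 4 (6583.90.98, Karania, 2,145 kg, $322,908.30):
Base rate for 6583.90.98 is 19% + $1.32/kg.
Duty = $322,908.30 × 19% + 2,145 × $1.32 = $64,183.98.
Total = $303,092.48 + $24,149.01 + $0.00 + $64,183.98 = $391,425.47.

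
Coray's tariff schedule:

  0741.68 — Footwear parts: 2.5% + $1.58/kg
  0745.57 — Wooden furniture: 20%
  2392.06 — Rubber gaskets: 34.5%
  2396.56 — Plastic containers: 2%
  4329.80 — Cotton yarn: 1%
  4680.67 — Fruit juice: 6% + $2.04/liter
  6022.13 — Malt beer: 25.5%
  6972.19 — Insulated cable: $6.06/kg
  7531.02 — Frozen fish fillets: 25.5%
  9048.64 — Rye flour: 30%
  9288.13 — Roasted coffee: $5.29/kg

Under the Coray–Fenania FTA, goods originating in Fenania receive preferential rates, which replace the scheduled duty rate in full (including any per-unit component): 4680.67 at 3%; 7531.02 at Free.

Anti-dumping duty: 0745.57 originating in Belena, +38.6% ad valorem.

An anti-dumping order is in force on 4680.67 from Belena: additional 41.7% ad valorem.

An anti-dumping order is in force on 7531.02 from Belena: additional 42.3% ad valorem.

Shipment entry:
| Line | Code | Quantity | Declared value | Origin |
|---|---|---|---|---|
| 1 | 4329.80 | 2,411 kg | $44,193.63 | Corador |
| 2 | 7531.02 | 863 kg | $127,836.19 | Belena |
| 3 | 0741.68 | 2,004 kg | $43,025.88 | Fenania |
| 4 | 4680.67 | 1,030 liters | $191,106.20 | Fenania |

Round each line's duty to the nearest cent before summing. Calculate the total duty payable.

$97,090.04

Line 1 (4329.80, Corador, 2,411 kg, $44,193.63):
Base rate for 4329.80 is 1%.
Duty = $44,193.63 × 1% = $441.94.
Line 2 (7531.02, Belena, 863 kg, $127,836.19):
Base rate for 7531.02 is 25.5%.
7531.02 has an FTA preferential rate, but origin Belena is not Fenania; base rate stands.
Additional duty on 7531.02 from Belena: +42.3%. Applied ad valorem rate: 25.5% + 42.3% = 67.8%.
Duty = $127,836.19 × 67.8% = $86,672.94.
Line 3 (0741.68, Fenania, 2,004 kg, $43,025.88):
Base rate for 0741.68 is 2.5% + $1.58/kg.
Origin Fenania is the FTA partner but 0741.68 is not on the preference list; base rate stands.
Duty = $43,025.88 × 2.5% + 2,004 × $1.58 = $4,241.97.
Line 4 (4680.67, Fenania, 1,030 liters, $191,106.20):
Base rate for 4680.67 is 6% + $2.04/liter.
Origin Fenania qualifies under the Coray–Fenania agreement and 4680.67 is covered: preferential rate 3% applies instead.
The additional-duty order on 4680.67 targets Belena, not Fenania; it does not apply.
Duty = $191,106.20 × 3% = $5,733.19.
Total = $441.94 + $86,672.94 + $4,241.97 + $5,733.19 = $97,090.04.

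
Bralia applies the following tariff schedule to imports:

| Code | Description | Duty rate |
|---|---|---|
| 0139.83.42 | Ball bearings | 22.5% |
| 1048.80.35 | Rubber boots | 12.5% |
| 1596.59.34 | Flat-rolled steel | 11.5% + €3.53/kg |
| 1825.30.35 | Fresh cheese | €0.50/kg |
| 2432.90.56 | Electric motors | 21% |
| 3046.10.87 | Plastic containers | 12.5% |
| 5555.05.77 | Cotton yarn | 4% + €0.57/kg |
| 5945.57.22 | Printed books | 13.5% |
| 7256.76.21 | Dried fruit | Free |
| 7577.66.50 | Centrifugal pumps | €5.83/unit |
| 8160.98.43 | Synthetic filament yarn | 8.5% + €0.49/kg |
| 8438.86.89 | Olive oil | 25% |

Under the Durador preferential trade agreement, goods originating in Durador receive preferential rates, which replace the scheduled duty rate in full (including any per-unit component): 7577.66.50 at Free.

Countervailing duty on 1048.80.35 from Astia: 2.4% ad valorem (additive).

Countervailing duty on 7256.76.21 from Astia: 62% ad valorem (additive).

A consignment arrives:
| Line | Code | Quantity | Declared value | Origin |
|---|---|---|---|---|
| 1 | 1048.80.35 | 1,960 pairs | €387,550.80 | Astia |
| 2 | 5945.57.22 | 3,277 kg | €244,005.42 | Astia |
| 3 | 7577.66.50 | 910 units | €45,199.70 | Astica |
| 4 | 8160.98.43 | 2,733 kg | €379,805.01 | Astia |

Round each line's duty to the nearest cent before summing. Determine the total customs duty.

Line 1 (1048.80.35, Astia, 1,960 pairs, €387,550.80):
Base rate for 1048.80.35 is 12.5%.
Additional duty on 1048.80.35 from Astia: +2.4%. Applied ad valorem rate: 12.5% + 2.4% = 14.9%.
Duty = €387,550.80 × 14.9% = €57,745.07.
Line 2 (5945.57.22, Astia, 3,277 kg, €244,005.42):
Base rate for 5945.57.22 is 13.5%.
Duty = €244,005.42 × 13.5% = €32,940.73.
Line 3 (7577.66.50, Astica, 910 units, €45,199.70):
Base rate for 7577.66.50 is €5.83/unit.
7577.66.50 has an FTA preferential rate, but origin Astica is not Durador; base rate stands.
Duty = 910 × €5.83 = €5,305.30.
Line 4 (8160.98.43, Astia, 2,733 kg, €379,805.01):
Base rate for 8160.98.43 is 8.5% + €0.49/kg.
Duty = €379,805.01 × 8.5% + 2,733 × €0.49 = €33,622.60.
Total = €57,745.07 + €32,940.73 + €5,305.30 + €33,622.60 = €129,613.70.

€129,613.70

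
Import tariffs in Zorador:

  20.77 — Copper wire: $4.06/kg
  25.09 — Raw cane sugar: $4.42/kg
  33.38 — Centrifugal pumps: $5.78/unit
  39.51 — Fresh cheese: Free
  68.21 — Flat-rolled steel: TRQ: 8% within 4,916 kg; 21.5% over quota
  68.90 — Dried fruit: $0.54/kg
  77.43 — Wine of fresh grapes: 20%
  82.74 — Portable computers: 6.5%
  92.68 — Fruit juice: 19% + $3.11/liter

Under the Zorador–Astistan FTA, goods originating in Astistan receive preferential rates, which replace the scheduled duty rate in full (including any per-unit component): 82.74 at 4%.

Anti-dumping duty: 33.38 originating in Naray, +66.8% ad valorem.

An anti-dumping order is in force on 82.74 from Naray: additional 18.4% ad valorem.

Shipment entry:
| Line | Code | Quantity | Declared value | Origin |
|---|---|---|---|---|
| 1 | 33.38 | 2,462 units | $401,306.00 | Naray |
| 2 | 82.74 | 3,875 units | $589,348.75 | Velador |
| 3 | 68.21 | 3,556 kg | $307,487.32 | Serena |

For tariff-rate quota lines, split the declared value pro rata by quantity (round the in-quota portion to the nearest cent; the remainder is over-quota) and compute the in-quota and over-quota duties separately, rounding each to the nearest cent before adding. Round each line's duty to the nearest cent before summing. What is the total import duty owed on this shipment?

Line 1 (33.38, Naray, 2,462 units, $401,306.00):
Base rate for 33.38 is $5.78/unit.
Additional duty on 33.38 from Naray: +66.8% ad valorem. Applied ad valorem rate = 66.8%.
Duty = $401,306.00 × 66.8% + 2,462 × $5.78 = $282,302.77.
Line 2 (82.74, Velador, 3,875 units, $589,348.75):
Base rate for 82.74 is 6.5%.
82.74 has an FTA preferential rate, but origin Velador is not Astistan; base rate stands.
The additional-duty order on 82.74 targets Naray, not Velador; it does not apply.
Duty = $589,348.75 × 6.5% = $38,307.67.
Line 3 (68.21, Serena, 3,556 kg, $307,487.32):
Code 68.21 is under a tariff-rate quota (threshold 4,916 kg). Quantity 3,556 kg is within the quota, so the in-quota rate 8% applies to the full value.
Duty = $307,487.32 × 8% = $24,598.99.
Total = $282,302.77 + $38,307.67 + $24,598.99 = $345,209.43.

$345,209.43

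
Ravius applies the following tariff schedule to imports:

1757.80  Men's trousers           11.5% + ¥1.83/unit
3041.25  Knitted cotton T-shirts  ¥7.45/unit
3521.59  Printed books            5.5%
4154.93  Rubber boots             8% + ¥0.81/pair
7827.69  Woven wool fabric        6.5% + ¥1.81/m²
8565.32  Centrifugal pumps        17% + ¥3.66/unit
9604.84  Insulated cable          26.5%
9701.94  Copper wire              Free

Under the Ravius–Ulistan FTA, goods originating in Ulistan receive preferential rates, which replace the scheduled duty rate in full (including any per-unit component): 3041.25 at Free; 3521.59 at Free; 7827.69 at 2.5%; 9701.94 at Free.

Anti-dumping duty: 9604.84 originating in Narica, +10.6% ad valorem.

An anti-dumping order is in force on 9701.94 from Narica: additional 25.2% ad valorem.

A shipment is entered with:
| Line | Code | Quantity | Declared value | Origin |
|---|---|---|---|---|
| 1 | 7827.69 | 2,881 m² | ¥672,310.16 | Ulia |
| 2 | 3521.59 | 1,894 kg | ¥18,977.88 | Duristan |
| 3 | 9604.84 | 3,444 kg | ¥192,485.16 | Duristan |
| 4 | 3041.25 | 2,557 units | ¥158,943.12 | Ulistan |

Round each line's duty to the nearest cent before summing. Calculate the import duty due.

¥100,967.12

Line 1 (7827.69, Ulia, 2,881 m², ¥672,310.16):
Base rate for 7827.69 is 6.5% + ¥1.81/m².
7827.69 has an FTA preferential rate, but origin Ulia is not Ulistan; base rate stands.
Duty = ¥672,310.16 × 6.5% + 2,881 × ¥1.81 = ¥48,914.77.
Line 2 (3521.59, Duristan, 1,894 kg, ¥18,977.88):
Base rate for 3521.59 is 5.5%.
3521.59 has an FTA preferential rate, but origin Duristan is not Ulistan; base rate stands.
Duty = ¥18,977.88 × 5.5% = ¥1,043.78.
Line 3 (9604.84, Duristan, 3,444 kg, ¥192,485.16):
Base rate for 9604.84 is 26.5%.
The additional-duty order on 9604.84 targets Narica, not Duristan; it does not apply.
Duty = ¥192,485.16 × 26.5% = ¥51,008.57.
Line 4 (3041.25, Ulistan, 2,557 units, ¥158,943.12):
Base rate for 3041.25 is ¥7.45/unit.
Origin Ulistan qualifies under the Ravius–Ulistan agreement and 3041.25 is covered: preferential rate Free applies instead.
Duty = ¥158,943.12 × 0% = ¥0.00.
Total = ¥48,914.77 + ¥1,043.78 + ¥51,008.57 + ¥0.00 = ¥100,967.12.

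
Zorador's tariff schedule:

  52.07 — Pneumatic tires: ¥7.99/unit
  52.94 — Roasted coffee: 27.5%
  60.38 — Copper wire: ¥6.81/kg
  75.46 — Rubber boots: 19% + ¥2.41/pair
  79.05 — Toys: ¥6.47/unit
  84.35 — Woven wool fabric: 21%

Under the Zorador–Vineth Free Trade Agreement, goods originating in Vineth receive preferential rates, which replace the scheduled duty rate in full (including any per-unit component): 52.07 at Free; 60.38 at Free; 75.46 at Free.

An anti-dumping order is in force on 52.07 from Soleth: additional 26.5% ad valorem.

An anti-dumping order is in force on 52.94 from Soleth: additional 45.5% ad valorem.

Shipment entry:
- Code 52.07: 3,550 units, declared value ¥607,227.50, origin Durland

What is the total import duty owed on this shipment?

Line 1 (52.07, Durland, 3,550 units, ¥607,227.50):
Base rate for 52.07 is ¥7.99/unit.
52.07 has an FTA preferential rate, but origin Durland is not Vineth; base rate stands.
The additional-duty order on 52.07 targets Soleth, not Durland; it does not apply.
Duty = 3,550 × ¥7.99 = ¥28,364.50.

¥28,364.50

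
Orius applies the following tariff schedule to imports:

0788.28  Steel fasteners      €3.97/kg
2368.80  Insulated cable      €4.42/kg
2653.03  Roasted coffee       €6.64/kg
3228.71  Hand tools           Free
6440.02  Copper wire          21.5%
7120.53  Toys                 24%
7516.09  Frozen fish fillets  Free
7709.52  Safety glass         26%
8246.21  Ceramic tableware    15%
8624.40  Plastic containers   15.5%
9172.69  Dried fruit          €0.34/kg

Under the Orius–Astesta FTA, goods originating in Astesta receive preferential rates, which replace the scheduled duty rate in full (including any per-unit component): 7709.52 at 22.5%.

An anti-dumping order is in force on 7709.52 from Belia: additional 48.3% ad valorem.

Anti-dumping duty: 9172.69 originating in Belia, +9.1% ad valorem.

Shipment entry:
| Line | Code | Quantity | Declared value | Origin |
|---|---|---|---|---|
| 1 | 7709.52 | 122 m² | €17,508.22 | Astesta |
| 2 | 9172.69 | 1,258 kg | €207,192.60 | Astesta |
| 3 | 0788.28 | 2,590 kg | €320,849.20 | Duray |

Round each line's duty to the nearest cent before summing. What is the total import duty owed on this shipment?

€14,649.37

Line 1 (7709.52, Astesta, 122 m², €17,508.22):
Base rate for 7709.52 is 26%.
Origin Astesta qualifies under the Orius–Astesta agreement and 7709.52 is covered: preferential rate 22.5% applies instead.
The additional-duty order on 7709.52 targets Belia, not Astesta; it does not apply.
Duty = €17,508.22 × 22.5% = €3,939.35.
Line 2 (9172.69, Astesta, 1,258 kg, €207,192.60):
Base rate for 9172.69 is €0.34/kg.
Origin Astesta is the FTA partner but 9172.69 is not on the preference list; base rate stands.
The additional-duty order on 9172.69 targets Belia, not Astesta; it does not apply.
Duty = 1,258 × €0.34 = €427.72.
Line 3 (0788.28, Duray, 2,590 kg, €320,849.20):
Base rate for 0788.28 is €3.97/kg.
Duty = 2,590 × €3.97 = €10,282.30.
Total = €3,939.35 + €427.72 + €10,282.30 = €14,649.37.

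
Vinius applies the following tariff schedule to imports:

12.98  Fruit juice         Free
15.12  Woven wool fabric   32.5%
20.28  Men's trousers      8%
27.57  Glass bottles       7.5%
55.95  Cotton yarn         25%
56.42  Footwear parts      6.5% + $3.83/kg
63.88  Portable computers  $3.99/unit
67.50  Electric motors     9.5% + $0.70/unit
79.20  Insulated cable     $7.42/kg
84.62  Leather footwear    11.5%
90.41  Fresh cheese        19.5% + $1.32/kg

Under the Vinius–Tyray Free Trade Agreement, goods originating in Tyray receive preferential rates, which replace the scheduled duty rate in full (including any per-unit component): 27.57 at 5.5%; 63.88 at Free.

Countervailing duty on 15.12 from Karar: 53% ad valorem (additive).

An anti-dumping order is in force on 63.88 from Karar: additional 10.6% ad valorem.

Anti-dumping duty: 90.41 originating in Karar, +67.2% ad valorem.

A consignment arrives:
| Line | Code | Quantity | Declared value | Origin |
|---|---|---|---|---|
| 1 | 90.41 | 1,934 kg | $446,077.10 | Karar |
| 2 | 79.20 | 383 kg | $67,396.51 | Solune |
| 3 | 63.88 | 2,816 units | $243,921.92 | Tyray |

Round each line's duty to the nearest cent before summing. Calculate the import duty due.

Line 1 (90.41, Karar, 1,934 kg, $446,077.10):
Base rate for 90.41 is 19.5% + $1.32/kg.
Additional duty on 90.41 from Karar: +67.2%. Applied ad valorem rate: 19.5% + 67.2% = 86.7%.
Duty = $446,077.10 × 86.7% + 1,934 × $1.32 = $389,301.73.
Line 2 (79.20, Solune, 383 kg, $67,396.51):
Base rate for 79.20 is $7.42/kg.
Duty = 383 × $7.42 = $2,841.86.
Line 3 (63.88, Tyray, 2,816 units, $243,921.92):
Base rate for 63.88 is $3.99/unit.
Origin Tyray qualifies under the Vinius–Tyray agreement and 63.88 is covered: preferential rate Free applies instead.
The additional-duty order on 63.88 targets Karar, not Tyray; it does not apply.
Duty = $243,921.92 × 0% = $0.00.
Total = $389,301.73 + $2,841.86 + $0.00 = $392,143.59.

$392,143.59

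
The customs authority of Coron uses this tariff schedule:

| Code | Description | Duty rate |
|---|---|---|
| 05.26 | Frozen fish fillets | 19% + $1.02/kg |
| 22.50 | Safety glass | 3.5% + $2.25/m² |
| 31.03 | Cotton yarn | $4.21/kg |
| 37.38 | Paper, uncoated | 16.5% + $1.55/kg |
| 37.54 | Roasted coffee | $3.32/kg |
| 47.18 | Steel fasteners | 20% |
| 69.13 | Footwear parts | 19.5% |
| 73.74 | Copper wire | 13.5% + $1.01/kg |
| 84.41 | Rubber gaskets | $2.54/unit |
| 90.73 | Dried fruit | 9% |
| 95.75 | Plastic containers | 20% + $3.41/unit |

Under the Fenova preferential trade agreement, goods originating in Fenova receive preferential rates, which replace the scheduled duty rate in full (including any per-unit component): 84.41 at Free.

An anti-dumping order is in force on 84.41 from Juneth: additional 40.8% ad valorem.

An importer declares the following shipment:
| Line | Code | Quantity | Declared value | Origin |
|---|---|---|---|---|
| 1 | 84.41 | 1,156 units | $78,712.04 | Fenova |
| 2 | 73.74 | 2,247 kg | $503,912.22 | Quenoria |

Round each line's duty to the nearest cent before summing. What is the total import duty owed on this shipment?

$70,297.62

Line 1 (84.41, Fenova, 1,156 units, $78,712.04):
Base rate for 84.41 is $2.54/unit.
Origin Fenova qualifies under the Coron–Fenova agreement and 84.41 is covered: preferential rate Free applies instead.
The additional-duty order on 84.41 targets Juneth, not Fenova; it does not apply.
Duty = $78,712.04 × 0% = $0.00.
Line 2 (73.74, Quenoria, 2,247 kg, $503,912.22):
Base rate for 73.74 is 13.5% + $1.01/kg.
Duty = $503,912.22 × 13.5% + 2,247 × $1.01 = $70,297.62.
Total = $0.00 + $70,297.62 = $70,297.62.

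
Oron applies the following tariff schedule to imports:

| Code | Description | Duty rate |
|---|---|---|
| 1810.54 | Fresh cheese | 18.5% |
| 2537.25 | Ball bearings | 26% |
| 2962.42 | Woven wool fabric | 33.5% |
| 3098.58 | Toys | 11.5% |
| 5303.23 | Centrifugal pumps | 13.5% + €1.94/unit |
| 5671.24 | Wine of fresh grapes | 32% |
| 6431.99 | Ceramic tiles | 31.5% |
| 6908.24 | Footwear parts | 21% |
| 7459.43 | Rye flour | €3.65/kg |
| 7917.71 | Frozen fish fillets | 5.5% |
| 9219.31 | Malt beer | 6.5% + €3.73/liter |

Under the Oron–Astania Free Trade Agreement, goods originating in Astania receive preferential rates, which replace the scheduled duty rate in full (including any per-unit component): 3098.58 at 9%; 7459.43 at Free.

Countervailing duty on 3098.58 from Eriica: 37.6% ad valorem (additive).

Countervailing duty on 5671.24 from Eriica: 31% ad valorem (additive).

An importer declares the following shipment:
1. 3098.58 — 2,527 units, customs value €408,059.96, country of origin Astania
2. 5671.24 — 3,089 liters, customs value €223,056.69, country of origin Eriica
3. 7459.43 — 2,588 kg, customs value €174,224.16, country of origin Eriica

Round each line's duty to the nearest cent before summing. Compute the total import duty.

€186,697.31

Line 1 (3098.58, Astania, 2,527 units, €408,059.96):
Base rate for 3098.58 is 11.5%.
Origin Astania qualifies under the Oron–Astania agreement and 3098.58 is covered: preferential rate 9% applies instead.
The additional-duty order on 3098.58 targets Eriica, not Astania; it does not apply.
Duty = €408,059.96 × 9% = €36,725.40.
Line 2 (5671.24, Eriica, 3,089 liters, €223,056.69):
Base rate for 5671.24 is 32%.
Additional duty on 5671.24 from Eriica: +31%. Applied ad valorem rate: 32% + 31% = 63%.
Duty = €223,056.69 × 63% = €140,525.71.
Line 3 (7459.43, Eriica, 2,588 kg, €174,224.16):
Base rate for 7459.43 is €3.65/kg.
7459.43 has an FTA preferential rate, but origin Eriica is not Astania; base rate stands.
Duty = 2,588 × €3.65 = €9,446.20.
Total = €36,725.40 + €140,525.71 + €9,446.20 = €186,697.31.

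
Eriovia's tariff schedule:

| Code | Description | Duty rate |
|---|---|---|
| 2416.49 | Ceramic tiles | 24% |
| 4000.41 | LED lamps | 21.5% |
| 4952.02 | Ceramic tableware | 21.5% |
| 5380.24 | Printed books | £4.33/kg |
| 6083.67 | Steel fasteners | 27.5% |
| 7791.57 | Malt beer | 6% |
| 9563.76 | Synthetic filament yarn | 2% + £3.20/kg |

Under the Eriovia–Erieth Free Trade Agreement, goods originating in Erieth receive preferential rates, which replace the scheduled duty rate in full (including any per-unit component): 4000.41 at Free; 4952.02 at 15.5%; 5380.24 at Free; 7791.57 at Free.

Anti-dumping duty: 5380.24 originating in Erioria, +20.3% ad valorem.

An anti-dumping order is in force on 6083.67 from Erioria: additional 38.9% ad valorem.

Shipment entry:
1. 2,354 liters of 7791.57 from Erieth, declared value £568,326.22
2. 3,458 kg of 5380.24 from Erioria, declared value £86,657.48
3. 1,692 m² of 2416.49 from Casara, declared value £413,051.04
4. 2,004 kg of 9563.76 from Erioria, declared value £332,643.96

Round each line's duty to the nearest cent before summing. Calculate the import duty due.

£144,762.54

Line 1 (7791.57, Erieth, 2,354 liters, £568,326.22):
Base rate for 7791.57 is 6%.
Origin Erieth qualifies under the Eriovia–Erieth agreement and 7791.57 is covered: preferential rate Free applies instead.
Duty = £568,326.22 × 0% = £0.00.
Line 2 (5380.24, Erioria, 3,458 kg, £86,657.48):
Base rate for 5380.24 is £4.33/kg.
5380.24 has an FTA preferential rate, but origin Erioria is not Erieth; base rate stands.
Additional duty on 5380.24 from Erioria: +20.3% ad valorem. Applied ad valorem rate = 20.3%.
Duty = £86,657.48 × 20.3% + 3,458 × £4.33 = £32,564.61.
Line 3 (2416.49, Casara, 1,692 m², £413,051.04):
Base rate for 2416.49 is 24%.
Duty = £413,051.04 × 24% = £99,132.25.
Line 4 (9563.76, Erioria, 2,004 kg, £332,643.96):
Base rate for 9563.76 is 2% + £3.20/kg.
Duty = £332,643.96 × 2% + 2,004 × £3.20 = £13,065.68.
Total = £0.00 + £32,564.61 + £99,132.25 + £13,065.68 = £144,762.54.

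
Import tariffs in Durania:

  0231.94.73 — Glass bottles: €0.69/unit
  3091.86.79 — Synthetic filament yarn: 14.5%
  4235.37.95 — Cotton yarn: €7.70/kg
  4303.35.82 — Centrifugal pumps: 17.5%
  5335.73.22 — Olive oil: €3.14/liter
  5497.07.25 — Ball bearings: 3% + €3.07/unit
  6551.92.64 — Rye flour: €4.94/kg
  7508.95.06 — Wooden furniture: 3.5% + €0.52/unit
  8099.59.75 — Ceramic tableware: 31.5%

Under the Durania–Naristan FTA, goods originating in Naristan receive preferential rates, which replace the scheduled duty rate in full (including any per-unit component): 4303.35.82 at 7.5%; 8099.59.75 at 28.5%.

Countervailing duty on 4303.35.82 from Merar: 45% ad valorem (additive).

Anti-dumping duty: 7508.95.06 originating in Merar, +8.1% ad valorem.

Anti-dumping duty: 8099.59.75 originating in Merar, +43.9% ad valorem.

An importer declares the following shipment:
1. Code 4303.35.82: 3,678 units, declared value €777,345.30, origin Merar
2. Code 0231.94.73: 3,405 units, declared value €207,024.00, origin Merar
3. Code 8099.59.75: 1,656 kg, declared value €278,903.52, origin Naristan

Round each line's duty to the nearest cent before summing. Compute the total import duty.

€567,677.76

Line 1 (4303.35.82, Merar, 3,678 units, €777,345.30):
Base rate for 4303.35.82 is 17.5%.
4303.35.82 has an FTA preferential rate, but origin Merar is not Naristan; base rate stands.
Additional duty on 4303.35.82 from Merar: +45%. Applied ad valorem rate: 17.5% + 45% = 62.5%.
Duty = €777,345.30 × 62.5% = €485,840.81.
Line 2 (0231.94.73, Merar, 3,405 units, €207,024.00):
Base rate for 0231.94.73 is €0.69/unit.
Duty = 3,405 × €0.69 = €2,349.45.
Line 3 (8099.59.75, Naristan, 1,656 kg, €278,903.52):
Base rate for 8099.59.75 is 31.5%.
Origin Naristan qualifies under the Durania–Naristan agreement and 8099.59.75 is covered: preferential rate 28.5% applies instead.
The additional-duty order on 8099.59.75 targets Merar, not Naristan; it does not apply.
Duty = €278,903.52 × 28.5% = €79,487.50.
Total = €485,840.81 + €2,349.45 + €79,487.50 = €567,677.76.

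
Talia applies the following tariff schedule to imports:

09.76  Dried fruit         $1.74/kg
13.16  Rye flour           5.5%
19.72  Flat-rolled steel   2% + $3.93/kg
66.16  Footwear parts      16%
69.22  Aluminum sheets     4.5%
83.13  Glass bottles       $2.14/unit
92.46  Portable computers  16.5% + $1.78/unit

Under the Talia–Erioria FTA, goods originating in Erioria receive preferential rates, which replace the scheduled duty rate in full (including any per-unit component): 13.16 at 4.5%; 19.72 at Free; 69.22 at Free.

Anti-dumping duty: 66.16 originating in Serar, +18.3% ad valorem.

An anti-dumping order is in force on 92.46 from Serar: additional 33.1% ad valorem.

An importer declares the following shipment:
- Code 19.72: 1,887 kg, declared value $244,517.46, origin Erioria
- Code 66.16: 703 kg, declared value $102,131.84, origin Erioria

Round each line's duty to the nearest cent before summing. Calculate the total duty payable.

Line 1 (19.72, Erioria, 1,887 kg, $244,517.46):
Base rate for 19.72 is 2% + $3.93/kg.
Origin Erioria qualifies under the Talia–Erioria agreement and 19.72 is covered: preferential rate Free applies instead.
Duty = $244,517.46 × 0% = $0.00.
Line 2 (66.16, Erioria, 703 kg, $102,131.84):
Base rate for 66.16 is 16%.
Origin Erioria is the FTA partner but 66.16 is not on the preference list; base rate stands.
The additional-duty order on 66.16 targets Serar, not Erioria; it does not apply.
Duty = $102,131.84 × 16% = $16,341.09.
Total = $0.00 + $16,341.09 = $16,341.09.

$16,341.09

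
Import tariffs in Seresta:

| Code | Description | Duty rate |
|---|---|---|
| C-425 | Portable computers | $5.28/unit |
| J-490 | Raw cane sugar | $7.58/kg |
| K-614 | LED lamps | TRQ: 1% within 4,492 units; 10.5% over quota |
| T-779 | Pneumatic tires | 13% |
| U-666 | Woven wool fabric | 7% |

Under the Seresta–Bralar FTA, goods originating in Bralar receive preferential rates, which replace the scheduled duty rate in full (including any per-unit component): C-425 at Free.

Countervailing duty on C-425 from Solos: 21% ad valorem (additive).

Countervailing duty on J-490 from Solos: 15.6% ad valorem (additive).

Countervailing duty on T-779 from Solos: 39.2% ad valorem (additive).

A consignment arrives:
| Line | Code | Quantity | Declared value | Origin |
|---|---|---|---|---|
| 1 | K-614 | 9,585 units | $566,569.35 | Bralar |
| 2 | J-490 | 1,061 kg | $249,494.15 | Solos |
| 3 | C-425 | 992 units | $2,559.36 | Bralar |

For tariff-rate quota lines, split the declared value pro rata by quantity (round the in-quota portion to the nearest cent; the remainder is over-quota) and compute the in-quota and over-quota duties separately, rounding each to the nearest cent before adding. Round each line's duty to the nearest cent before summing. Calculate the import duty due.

$81,228.65

Line 1 (K-614, Bralar, 9,585 units, $566,569.35):
Code K-614 is under a tariff-rate quota (threshold 4,492 units). In-quota: 4,492 units at 1%; over-quota: 5,093 units at 10.5%.
Pro-rata value split: in-quota = $566,569.35 × 4,492/9,585 = $265,522.12; over-quota = $566,569.35 − $265,522.12 = $301,047.23.
In-quota duty = $265,522.12 × 1% = $2,655.22. Over-quota duty = $301,047.23 × 10.5% = $31,609.96.
Line duty = $2,655.22 + $31,609.96 = $34,265.18.
Line 2 (J-490, Solos, 1,061 kg, $249,494.15):
Base rate for J-490 is $7.58/kg.
Additional duty on J-490 from Solos: +15.6% ad valorem. Applied ad valorem rate = 15.6%.
Duty = $249,494.15 × 15.6% + 1,061 × $7.58 = $46,963.47.
Line 3 (C-425, Bralar, 992 units, $2,559.36):
Base rate for C-425 is $5.28/unit.
Origin Bralar qualifies under the Seresta–Bralar agreement and C-425 is covered: preferential rate Free applies instead.
The additional-duty order on C-425 targets Solos, not Bralar; it does not apply.
Duty = $2,559.36 × 0% = $0.00.
Total = $34,265.18 + $46,963.47 + $0.00 = $81,228.65.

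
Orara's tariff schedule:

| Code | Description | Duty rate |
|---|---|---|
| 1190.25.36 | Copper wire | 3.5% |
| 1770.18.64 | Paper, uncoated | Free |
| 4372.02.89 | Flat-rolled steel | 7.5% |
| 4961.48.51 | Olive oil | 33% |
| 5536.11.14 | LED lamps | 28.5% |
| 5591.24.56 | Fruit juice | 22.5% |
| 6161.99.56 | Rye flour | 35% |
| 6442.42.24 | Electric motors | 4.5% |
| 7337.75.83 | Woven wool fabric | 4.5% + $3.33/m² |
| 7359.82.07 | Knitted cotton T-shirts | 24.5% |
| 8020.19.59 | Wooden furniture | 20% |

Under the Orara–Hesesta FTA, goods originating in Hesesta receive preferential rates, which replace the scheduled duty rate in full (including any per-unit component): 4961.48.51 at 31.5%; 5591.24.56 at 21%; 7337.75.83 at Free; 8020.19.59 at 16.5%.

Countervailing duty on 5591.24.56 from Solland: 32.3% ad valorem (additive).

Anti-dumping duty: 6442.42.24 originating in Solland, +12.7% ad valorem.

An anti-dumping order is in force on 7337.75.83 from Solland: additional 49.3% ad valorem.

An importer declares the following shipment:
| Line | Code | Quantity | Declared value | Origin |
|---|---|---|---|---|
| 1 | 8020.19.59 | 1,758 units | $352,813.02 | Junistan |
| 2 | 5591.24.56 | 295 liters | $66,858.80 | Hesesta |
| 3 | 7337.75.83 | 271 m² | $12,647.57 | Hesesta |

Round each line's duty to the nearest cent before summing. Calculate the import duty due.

Line 1 (8020.19.59, Junistan, 1,758 units, $352,813.02):
Base rate for 8020.19.59 is 20%.
8020.19.59 has an FTA preferential rate, but origin Junistan is not Hesesta; base rate stands.
Duty = $352,813.02 × 20% = $70,562.60.
Line 2 (5591.24.56, Hesesta, 295 liters, $66,858.80):
Base rate for 5591.24.56 is 22.5%.
Origin Hesesta qualifies under the Orara–Hesesta agreement and 5591.24.56 is covered: preferential rate 21% applies instead.
The additional-duty order on 5591.24.56 targets Solland, not Hesesta; it does not apply.
Duty = $66,858.80 × 21% = $14,040.35.
Line 3 (7337.75.83, Hesesta, 271 m², $12,647.57):
Base rate for 7337.75.83 is 4.5% + $3.33/m².
Origin Hesesta qualifies under the Orara–Hesesta agreement and 7337.75.83 is covered: preferential rate Free applies instead.
The additional-duty order on 7337.75.83 targets Solland, not Hesesta; it does not apply.
Duty = $12,647.57 × 0% = $0.00.
Total = $70,562.60 + $14,040.35 + $0.00 = $84,602.95.

$84,602.95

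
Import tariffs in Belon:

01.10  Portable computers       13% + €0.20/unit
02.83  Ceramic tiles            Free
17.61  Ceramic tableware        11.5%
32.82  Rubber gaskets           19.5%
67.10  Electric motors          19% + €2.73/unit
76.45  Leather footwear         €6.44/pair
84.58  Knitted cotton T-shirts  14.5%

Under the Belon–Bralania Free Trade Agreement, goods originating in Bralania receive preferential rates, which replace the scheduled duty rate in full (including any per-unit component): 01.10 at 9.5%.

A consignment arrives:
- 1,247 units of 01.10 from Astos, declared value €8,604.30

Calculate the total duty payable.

Line 1 (01.10, Astos, 1,247 units, €8,604.30):
Base rate for 01.10 is 13% + €0.20/unit.
01.10 has an FTA preferential rate, but origin Astos is not Bralania; base rate stands.
Duty = €8,604.30 × 13% + 1,247 × €0.20 = €1,367.96.

€1,367.96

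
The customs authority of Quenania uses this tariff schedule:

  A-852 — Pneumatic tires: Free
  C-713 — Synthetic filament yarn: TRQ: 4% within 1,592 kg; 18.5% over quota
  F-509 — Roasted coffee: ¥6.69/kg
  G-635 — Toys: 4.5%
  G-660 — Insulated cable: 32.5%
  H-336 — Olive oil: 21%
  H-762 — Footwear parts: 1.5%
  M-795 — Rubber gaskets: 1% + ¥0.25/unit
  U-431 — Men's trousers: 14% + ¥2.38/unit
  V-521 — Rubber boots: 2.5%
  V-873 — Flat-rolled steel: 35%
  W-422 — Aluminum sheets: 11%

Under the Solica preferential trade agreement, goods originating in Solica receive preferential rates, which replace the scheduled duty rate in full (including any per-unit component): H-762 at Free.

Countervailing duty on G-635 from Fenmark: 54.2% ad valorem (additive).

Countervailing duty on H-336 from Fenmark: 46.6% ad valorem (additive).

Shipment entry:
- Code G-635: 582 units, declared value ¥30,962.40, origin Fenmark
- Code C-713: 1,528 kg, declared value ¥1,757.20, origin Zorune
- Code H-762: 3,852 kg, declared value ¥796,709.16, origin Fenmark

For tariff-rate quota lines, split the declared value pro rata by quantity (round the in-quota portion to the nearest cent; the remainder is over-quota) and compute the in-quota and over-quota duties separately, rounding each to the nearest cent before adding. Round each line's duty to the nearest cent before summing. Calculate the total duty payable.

Line 1 (G-635, Fenmark, 582 units, ¥30,962.40):
Base rate for G-635 is 4.5%.
Additional duty on G-635 from Fenmark: +54.2%. Applied ad valorem rate: 4.5% + 54.2% = 58.7%.
Duty = ¥30,962.40 × 58.7% = ¥18,174.93.
Line 2 (C-713, Zorune, 1,528 kg, ¥1,757.20):
Code C-713 is under a tariff-rate quota (threshold 1,592 kg). Quantity 1,528 kg is within the quota, so the in-quota rate 4% applies to the full value.
Duty = ¥1,757.20 × 4% = ¥70.29.
Line 3 (H-762, Fenmark, 3,852 kg, ¥796,709.16):
Base rate for H-762 is 1.5%.
H-762 has an FTA preferential rate, but origin Fenmark is not Solica; base rate stands.
Duty = ¥796,709.16 × 1.5% = ¥11,950.64.
Total = ¥18,174.93 + ¥70.29 + ¥11,950.64 = ¥30,195.86.

¥30,195.86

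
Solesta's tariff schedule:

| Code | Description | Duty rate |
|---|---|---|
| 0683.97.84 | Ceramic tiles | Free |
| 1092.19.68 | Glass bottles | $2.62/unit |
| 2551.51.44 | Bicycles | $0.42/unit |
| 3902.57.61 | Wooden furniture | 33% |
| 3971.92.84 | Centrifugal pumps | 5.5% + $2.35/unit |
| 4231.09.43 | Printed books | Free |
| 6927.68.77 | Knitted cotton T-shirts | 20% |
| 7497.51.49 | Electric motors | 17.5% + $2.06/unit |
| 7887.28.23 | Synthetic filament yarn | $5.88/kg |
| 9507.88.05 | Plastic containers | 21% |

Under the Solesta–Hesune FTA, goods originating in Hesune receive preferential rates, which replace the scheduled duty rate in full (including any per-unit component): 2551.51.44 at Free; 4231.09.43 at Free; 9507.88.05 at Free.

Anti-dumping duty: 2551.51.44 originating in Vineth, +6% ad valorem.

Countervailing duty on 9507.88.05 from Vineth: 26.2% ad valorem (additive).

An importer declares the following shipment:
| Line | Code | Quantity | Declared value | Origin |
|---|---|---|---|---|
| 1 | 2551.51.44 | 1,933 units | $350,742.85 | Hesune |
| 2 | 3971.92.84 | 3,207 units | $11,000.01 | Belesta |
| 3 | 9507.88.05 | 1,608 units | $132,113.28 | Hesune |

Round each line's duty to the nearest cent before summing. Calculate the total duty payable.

Line 1 (2551.51.44, Hesune, 1,933 units, $350,742.85):
Base rate for 2551.51.44 is $0.42/unit.
Origin Hesune qualifies under the Solesta–Hesune agreement and 2551.51.44 is covered: preferential rate Free applies instead.
The additional-duty order on 2551.51.44 targets Vineth, not Hesune; it does not apply.
Duty = $350,742.85 × 0% = $0.00.
Line 2 (3971.92.84, Belesta, 3,207 units, $11,000.01):
Base rate for 3971.92.84 is 5.5% + $2.35/unit.
Duty = $11,000.01 × 5.5% + 3,207 × $2.35 = $8,141.45.
Line 3 (9507.88.05, Hesune, 1,608 units, $132,113.28):
Base rate for 9507.88.05 is 21%.
Origin Hesune qualifies under the Solesta–Hesune agreement and 9507.88.05 is covered: preferential rate Free applies instead.
The additional-duty order on 9507.88.05 targets Vineth, not Hesune; it does not apply.
Duty = $132,113.28 × 0% = $0.00.
Total = $0.00 + $8,141.45 + $0.00 = $8,141.45.

$8,141.45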